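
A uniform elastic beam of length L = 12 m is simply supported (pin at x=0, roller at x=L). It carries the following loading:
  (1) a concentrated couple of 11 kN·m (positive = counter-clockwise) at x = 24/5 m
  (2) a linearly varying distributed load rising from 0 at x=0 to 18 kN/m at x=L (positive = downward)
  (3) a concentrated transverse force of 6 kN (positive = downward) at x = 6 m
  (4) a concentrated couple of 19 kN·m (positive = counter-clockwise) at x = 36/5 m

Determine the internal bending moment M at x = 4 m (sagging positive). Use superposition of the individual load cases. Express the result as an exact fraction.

Load 1 — applied couple M₀=11 kN·m at a=24/5 m (b=L-a=36/5):
  M_1 = M₀x/L  [x≤a] = 11·4/12 = 11/3 kN·m
Load 2 — triangular load w₀=18 kN/m (0→w₀ over full span):
  M_2 = w₀Lx/6 - w₀x³/(6L) = 18·12·4/6 - 18·4³/(6·12) = 128 kN·m
Load 3 — point force P=6 kN at a=6 m (b=L-a=6):
  M_3 = Pbx/L  [x≤a] = 6·6·4/12 = 12 kN·m
Load 4 — applied couple M₀=19 kN·m at a=36/5 m (b=L-a=24/5):
  M_4 = M₀x/L  [x≤a] = 19·4/12 = 19/3 kN·m
Superposition: M = Σ M_i = 150 kN·m ≈ 150.000000 kN·m

M(4) = 150 kN·m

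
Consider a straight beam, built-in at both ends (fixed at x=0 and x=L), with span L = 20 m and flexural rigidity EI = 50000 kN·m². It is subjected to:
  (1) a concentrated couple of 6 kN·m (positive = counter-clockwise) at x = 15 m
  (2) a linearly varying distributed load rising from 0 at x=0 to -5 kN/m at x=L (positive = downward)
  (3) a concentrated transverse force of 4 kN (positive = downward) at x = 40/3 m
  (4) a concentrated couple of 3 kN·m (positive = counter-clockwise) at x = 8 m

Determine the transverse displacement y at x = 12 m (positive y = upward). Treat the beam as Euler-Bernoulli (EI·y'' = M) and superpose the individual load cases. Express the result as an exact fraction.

y(12) = 105611/6250000 m

Load 1 — applied couple M₀=6 kN·m at a=15 m (b=L-a=5):
  y_1 = (R_Ax³/6 - M_Ax²/2)/EI  [x≤a] with R_A=27/80, M_A=15/8 = ((27/80)·12³/6 - (15/8)·12²/2)/50000 = -189/250000 m
Load 2 — triangular load w₀=-5 kN/m (0→w₀ over full span):
  y_2 = -w₀x²(L-x)²(x+2L)/(120LEI) = -(-5)·12²·(20-12)²·(12+2·20)/(120·20·50000) = 312/15625 m
Load 3 — point force P=4 kN at a=40/3 m (b=L-a=20/3):
  y_3 = -Pb²x²(3aL-(3a+b)x)/(6L³EI)  [x≤a] = -4·(20/3)²·12²·(3·(40/3)·20-(3·(40/3)+(20/3))·12)/(6·20³·50000) = -8/3125 m
Load 4 — applied couple M₀=3 kN·m at a=8 m (b=L-a=12):
  y_4 = (R_Ax³/6 - M_Ax²/2 - M₀(x-a)²/2)/EI  [x>a] with R_A=27/125, M_A=9/25 = ((27/125)·12³/6 - (9/25)·12²/2 - 3·(12-8)²/2)/50000 = 96/390625 m
Superposition: y = Σ y_i = 105611/6250000 m ≈ 0.016898 m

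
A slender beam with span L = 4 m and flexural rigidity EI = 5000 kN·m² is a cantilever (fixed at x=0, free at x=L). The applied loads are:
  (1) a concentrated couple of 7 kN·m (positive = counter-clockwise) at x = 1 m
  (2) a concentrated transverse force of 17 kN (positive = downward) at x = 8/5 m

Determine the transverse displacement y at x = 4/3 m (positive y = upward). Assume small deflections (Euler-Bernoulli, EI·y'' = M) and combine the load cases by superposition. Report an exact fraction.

y(4/3) = -9419/4050000 m

Load 1 — applied couple M₀=7 kN·m at a=1 m (b=L-a=3):
  y_1 = M₀a(2x-a)/(2EI)  [x>a] = 7·1·(2·(4/3)-1)/(2·5000) = 7/6000 m
Load 2 — point force P=17 kN at a=8/5 m (b=L-a=12/5):
  y_2 = -Px²(3a-x)/(6EI)  [x≤a] = -17·(4/3)²·(3·(8/5)-(4/3))/(6·5000) = -884/253125 m
Superposition: y = Σ y_i = -9419/4050000 m ≈ -0.002326 m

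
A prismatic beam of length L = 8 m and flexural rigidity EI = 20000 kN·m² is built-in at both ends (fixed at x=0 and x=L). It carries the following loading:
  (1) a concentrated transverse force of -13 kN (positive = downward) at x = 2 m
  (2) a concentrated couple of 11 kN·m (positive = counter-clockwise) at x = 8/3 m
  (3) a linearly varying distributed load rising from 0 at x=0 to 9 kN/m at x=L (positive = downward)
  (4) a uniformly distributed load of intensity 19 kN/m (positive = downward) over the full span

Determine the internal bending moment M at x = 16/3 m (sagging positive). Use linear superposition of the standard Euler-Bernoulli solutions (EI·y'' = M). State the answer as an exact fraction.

Load 1 — point force P=-13 kN at a=2 m (b=L-a=6):
  M_1 = Pa²(a+3b)(L-x)/L³ - Pa²b/L²  [x>a] = (-13)·2²·(2+3·6)·(8-(16/3))/8³ - (-13)·2²·6/8² = -13/24 kN·m
Load 2 — applied couple M₀=11 kN·m at a=8/3 m (b=L-a=16/3):
  M_2 = R_Ax - M_A - M₀  [x>a] with R_A=11/6, M_A=0 = (11/6)·(16/3) - 0 - 11 = -11/9 kN·m
Load 3 — triangular load w₀=9 kN/m (0→w₀ over full span):
  M_3 = 3w₀Lx/20 - w₀L²/30 - w₀x³/(6L) = 3·9·8·(16/3)/20 - 9·8²/30 - 9·(16/3)³/(6·8) = 448/45 kN·m
Load 4 — uniform load w=19 kN/m over full span:
  M_4 = wLx/2 - wL²/12 - wx²/2 = 19·8·(16/3)/2 - 19·8²/12 - 19·(16/3)²/2 = 304/9 kN·m
Superposition: M = Σ M_i = 15109/360 kN·m ≈ 41.969444 kN·m

M(16/3) = 15109/360 kN·m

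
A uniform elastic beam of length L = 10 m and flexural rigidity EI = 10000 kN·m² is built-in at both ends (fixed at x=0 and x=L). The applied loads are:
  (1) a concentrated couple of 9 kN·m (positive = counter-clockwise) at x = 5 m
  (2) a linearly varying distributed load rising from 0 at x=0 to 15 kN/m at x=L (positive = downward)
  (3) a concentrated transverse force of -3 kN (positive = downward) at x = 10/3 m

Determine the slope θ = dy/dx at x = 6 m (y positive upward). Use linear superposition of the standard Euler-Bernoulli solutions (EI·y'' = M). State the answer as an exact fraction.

θ(6) = 347/150000 rad

Load 1 — applied couple M₀=9 kN·m at a=5 m (b=L-a=5):
  θ_1 = (R_Ax²/2 - M_Ax - M₀(x-a))/EI  [x>a] with R_A=27/20, M_A=9/4 = ((27/20)·6²/2 - (9/4)·6 - 9·(6-5))/10000 = 9/50000 rad
Load 2 — triangular load w₀=15 kN/m (0→w₀ over full span):
  θ_2 = -w₀(2x(L-x)(L-2x)(x+2L)+x²(L-x)²)/(120LEI) = -15·(2·6·(10-6)·(10-2·6)·(6+2·10)+6²·(10-6)²)/(120·10·10000) = 3/1250 rad
Load 3 — point force P=-3 kN at a=10/3 m (b=L-a=20/3):
  θ_3 = Pa²(L-x)(2bL-(3b+a)(L-x))/(2L³EI)  [x>a] = (-3)·(10/3)²·(10-6)·(2·(20/3)·10-(3·(20/3)+(10/3))·(10-6))/(2·10³·10000) = -1/3750 rad
Superposition: θ = Σ θ_i = 347/150000 rad ≈ 0.002313 rad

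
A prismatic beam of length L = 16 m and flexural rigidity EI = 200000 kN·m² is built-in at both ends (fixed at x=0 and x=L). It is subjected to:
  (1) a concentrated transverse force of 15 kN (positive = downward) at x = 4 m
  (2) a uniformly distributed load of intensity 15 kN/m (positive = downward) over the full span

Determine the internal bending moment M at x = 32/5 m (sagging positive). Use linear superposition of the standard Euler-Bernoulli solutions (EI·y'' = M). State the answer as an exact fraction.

M(32/5) = 3041/20 kN·m

Load 1 — point force P=15 kN at a=4 m (b=L-a=12):
  M_1 = Pa²(a+3b)(L-x)/L³ - Pa²b/L²  [x>a] = 15·4²·(4+3·12)·(16-(32/5))/16³ - 15·4²·12/16² = 45/4 kN·m
Load 2 — uniform load w=15 kN/m over full span:
  M_2 = wLx/2 - wL²/12 - wx²/2 = 15·16·(32/5)/2 - 15·16²/12 - 15·(32/5)²/2 = 704/5 kN·m
Superposition: M = Σ M_i = 3041/20 kN·m ≈ 152.050000 kN·m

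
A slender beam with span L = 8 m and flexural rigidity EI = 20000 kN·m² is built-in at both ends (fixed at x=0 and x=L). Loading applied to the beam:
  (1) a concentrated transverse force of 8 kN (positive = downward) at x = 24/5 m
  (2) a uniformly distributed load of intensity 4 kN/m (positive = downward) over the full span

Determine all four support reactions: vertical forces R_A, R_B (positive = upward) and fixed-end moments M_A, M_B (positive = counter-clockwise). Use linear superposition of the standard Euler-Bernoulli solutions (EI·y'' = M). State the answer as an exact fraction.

R_A = 2352/125 kN, M_A = 10304/375 kN·m, R_B = 2648/125 kN, M_B = -11456/375 kN·m

Load 1 — point force P=8 kN at a=24/5 m (b=L-a=16/5):
  R_A = Pb²(3a+b)/L³ = 8·(16/5)²·(3·(24/5)+(16/5))/8³ = 352/125 kN
  M_A = Pab²/L² = 8·(24/5)·(16/5)²/8² = 768/125 kN·m
  R_B = Pa²(a+3b)/L³ = 8·(24/5)²·((24/5)+3·(16/5))/8³ = 648/125 kN
  M_B = -Pa²b/L² = -8·(24/5)²·(16/5)/8² = -1152/125 kN·m
Load 2 — uniform load w=4 kN/m over full span:
  R_A = wL/2 = 4·8/2 = 16 kN
  M_A = wL²/12 = 4·8²/12 = 64/3 kN·m
  R_B = wL/2 = 4·8/2 = 16 kN
  M_B = -wL²/12 = -4·8²/12 = -64/3 kN·m
Superposition: R_A = 2352/125 kN, M_A = 10304/375 kN·m, R_B = 2648/125 kN, M_B = -11456/375 kN·m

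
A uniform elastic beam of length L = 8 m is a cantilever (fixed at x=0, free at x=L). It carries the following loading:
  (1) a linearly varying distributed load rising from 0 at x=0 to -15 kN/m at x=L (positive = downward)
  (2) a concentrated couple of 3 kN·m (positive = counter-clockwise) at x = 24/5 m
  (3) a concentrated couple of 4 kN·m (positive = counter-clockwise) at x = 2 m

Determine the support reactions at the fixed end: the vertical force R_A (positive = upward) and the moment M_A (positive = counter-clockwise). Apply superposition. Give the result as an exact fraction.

Load 1 — triangular load w₀=-15 kN/m (0→w₀ over full span):
  R_A = w₀L/2 = (-15)·8/2 = -60 kN
  M_A = w₀L²/3 = (-15)·8²/3 = -320 kN·m
Load 2 — applied couple M₀=3 kN·m at a=24/5 m (b=L-a=16/5):
  R_A = 0 kN
  M_A = -M₀ = -3 kN·m
Load 3 — applied couple M₀=4 kN·m at a=2 m (b=L-a=6):
  R_A = 0 kN
  M_A = -M₀ = -4 kN·m
Superposition: R_A = -60 kN, M_A = -327 kN·m

R_A = -60 kN, M_A = -327 kN·m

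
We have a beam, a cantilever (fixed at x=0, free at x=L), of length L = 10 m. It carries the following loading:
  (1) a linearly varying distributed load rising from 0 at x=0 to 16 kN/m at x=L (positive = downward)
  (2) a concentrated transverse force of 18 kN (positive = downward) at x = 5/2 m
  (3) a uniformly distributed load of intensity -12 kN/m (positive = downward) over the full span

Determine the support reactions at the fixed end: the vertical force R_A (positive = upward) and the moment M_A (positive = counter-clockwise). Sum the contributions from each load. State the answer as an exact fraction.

R_A = -22 kN, M_A = -65/3 kN·m

Load 1 — triangular load w₀=16 kN/m (0→w₀ over full span):
  R_A = w₀L/2 = 16·10/2 = 80 kN
  M_A = w₀L²/3 = 16·10²/3 = 1600/3 kN·m
Load 2 — point force P=18 kN at a=5/2 m (b=L-a=15/2):
  R_A = P = 18 kN
  M_A = Pa = 18·(5/2) = 45 kN·m
Load 3 — uniform load w=-12 kN/m over full span:
  R_A = wL = (-12)·10 = -120 kN
  M_A = wL²/2 = (-12)·10²/2 = -600 kN·m
Superposition: R_A = -22 kN, M_A = -65/3 kN·m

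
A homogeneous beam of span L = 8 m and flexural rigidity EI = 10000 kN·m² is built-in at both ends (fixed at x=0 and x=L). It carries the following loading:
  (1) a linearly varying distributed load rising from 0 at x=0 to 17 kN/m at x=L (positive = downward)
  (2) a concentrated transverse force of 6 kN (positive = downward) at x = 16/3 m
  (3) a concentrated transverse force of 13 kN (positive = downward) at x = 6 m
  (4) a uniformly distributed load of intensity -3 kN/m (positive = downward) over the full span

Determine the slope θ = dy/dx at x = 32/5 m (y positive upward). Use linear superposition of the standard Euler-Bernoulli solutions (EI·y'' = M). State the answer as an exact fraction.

Load 1 — triangular load w₀=17 kN/m (0→w₀ over full span):
  θ_1 = -w₀(2x(L-x)(L-2x)(x+2L)+x²(L-x)²)/(120LEI) = -17·(2·(32/5)·(8-(32/5))·(8-2·(32/5))·((32/5)+2·8)+(32/5)²·(8-(32/5))²)/(120·8·10000) = 4352/1171875 rad
Load 2 — point force P=6 kN at a=16/3 m (b=L-a=8/3):
  θ_2 = Pa²(L-x)(2bL-(3b+a)(L-x))/(2L³EI)  [x>a] = 6·(16/3)²·(8-(32/5))·(2·(8/3)·8-(3·(8/3)+(16/3))·(8-(32/5)))/(2·8³·10000) = 16/28125 rad
Load 3 — point force P=13 kN at a=6 m (b=L-a=2):
  θ_3 = Pa²(L-x)(2bL-(3b+a)(L-x))/(2L³EI)  [x>a] = 13·6²·(8-(32/5))·(2·2·8-(3·2+6)·(8-(32/5)))/(2·8³·10000) = 117/125000 rad
Load 4 — uniform load w=-3 kN/m over full span:
  θ_4 = -wx(L-x)(L-2x)/(12EI) = -(-3)·(32/5)·(8-(32/5))·(8-2·(32/5))/(12·10000) = -96/78125 rad
Superposition: θ = Σ θ_i = 112213/28125000 rad ≈ 0.003990 rad

θ(32/5) = 112213/28125000 rad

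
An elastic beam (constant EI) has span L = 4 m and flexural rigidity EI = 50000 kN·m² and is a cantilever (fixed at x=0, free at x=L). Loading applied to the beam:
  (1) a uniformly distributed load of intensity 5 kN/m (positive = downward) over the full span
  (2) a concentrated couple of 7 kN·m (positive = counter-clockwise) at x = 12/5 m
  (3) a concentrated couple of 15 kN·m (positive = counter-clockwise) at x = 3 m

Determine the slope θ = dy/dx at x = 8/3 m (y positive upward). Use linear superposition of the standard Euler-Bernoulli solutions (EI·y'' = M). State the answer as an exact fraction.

θ(8/3) = 551/5062500 rad

Load 1 — uniform load w=5 kN/m over full span:
  θ_1 = -wx(x²-3Lx+3L²)/(6EI) = -5·(8/3)·((8/3)²-3·4·(8/3)+3·4²)/(6·50000) = -52/50625 rad
Load 2 — applied couple M₀=7 kN·m at a=12/5 m (b=L-a=8/5):
  θ_2 = M₀a/EI  [x>a] = 7·(12/5)/50000 = 21/62500 rad
Load 3 — applied couple M₀=15 kN·m at a=3 m (b=L-a=1):
  θ_3 = M₀x/EI  [x≤a] = 15·(8/3)/50000 = 1/1250 rad
Superposition: θ = Σ θ_i = 551/5062500 rad ≈ 0.000109 rad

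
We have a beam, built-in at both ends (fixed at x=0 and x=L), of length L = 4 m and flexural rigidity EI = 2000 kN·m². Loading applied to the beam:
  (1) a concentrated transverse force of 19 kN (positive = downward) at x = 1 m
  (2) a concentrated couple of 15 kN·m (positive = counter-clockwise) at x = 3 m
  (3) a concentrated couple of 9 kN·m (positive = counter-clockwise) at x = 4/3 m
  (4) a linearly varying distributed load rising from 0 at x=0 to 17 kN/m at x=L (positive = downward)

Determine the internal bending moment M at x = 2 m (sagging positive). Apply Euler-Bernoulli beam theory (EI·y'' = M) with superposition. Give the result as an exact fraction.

Load 1 — point force P=19 kN at a=1 m (b=L-a=3):
  M_1 = Pa²(a+3b)(L-x)/L³ - Pa²b/L²  [x>a] = 19·1²·(1+3·3)·(4-2)/4³ - 19·1²·3/4² = 19/8 kN·m
Load 2 — applied couple M₀=15 kN·m at a=3 m (b=L-a=1):
  M_2 = R_Ax - M_A  [x≤a] with R_A=135/32, M_A=75/16 = (135/32)·2 - (75/16) = 15/4 kN·m
Load 3 — applied couple M₀=9 kN·m at a=4/3 m (b=L-a=8/3):
  M_3 = R_Ax - M_A - M₀  [x>a] with R_A=3, M_A=0 = 3·2 - 0 - 9 = -3 kN·m
Load 4 — triangular load w₀=17 kN/m (0→w₀ over full span):
  M_4 = 3w₀Lx/20 - w₀L²/30 - w₀x³/(6L) = 3·17·4·2/20 - 17·4²/30 - 17·2³/(6·4) = 17/3 kN·m
Superposition: M = Σ M_i = 211/24 kN·m ≈ 8.791667 kN·m

M(2) = 211/24 kN·m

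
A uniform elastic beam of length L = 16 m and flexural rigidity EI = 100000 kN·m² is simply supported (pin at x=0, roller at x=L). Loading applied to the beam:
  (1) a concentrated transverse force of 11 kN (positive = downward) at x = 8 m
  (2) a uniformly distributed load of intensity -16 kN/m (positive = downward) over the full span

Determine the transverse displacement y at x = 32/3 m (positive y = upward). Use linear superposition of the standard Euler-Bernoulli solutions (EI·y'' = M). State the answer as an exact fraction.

y(32/3) = 16808/151875 m

Load 1 — point force P=11 kN at a=8 m (b=L-a=8):
  y_1 = -Pa(L-x)(2Lx-a²-x²)/(6LEI)  [x>a] = -11·8·(16-(32/3))·(2·16·(32/3)-8²-(32/3)²)/(6·16·100000) = -2024/253125 m
Load 2 — uniform load w=-16 kN/m over full span:
  y_2 = -wx(L³-2Lx²+x³)/(24EI) = -(-16)·(32/3)·(16³-2·16·(32/3)²+(32/3)³)/(24·100000) = 90112/759375 m
Superposition: y = Σ y_i = 16808/151875 m ≈ 0.110670 m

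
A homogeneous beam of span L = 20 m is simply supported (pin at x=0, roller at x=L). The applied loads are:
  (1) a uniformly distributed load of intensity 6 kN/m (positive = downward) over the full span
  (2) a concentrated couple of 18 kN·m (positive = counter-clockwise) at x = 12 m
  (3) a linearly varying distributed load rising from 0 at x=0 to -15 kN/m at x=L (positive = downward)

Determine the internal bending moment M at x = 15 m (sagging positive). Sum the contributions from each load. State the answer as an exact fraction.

Load 1 — uniform load w=6 kN/m over full span:
  M_1 = wx(L-x)/2 = 6·15·(20-15)/2 = 225 kN·m
Load 2 — applied couple M₀=18 kN·m at a=12 m (b=L-a=8):
  M_2 = M₀x/L - M₀  [x>a] = 18·15/20 - 18 = -9/2 kN·m
Load 3 — triangular load w₀=-15 kN/m (0→w₀ over full span):
  M_3 = w₀Lx/6 - w₀x³/(6L) = (-15)·20·15/6 - (-15)·15³/(6·20) = -2625/8 kN·m
Superposition: M = Σ M_i = -861/8 kN·m ≈ -107.625000 kN·m

M(15) = -861/8 kN·m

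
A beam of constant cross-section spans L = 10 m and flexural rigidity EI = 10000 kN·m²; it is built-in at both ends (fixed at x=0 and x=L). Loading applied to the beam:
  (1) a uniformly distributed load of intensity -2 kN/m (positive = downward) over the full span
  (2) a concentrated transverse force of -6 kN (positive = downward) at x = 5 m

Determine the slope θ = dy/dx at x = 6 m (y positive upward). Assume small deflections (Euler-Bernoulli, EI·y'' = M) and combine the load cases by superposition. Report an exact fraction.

Load 1 — uniform load w=-2 kN/m over full span:
  θ_1 = -wx(L-x)(L-2x)/(12EI) = -(-2)·6·(10-6)·(10-2·6)/(12·10000) = -1/1250 rad
Load 2 — point force P=-6 kN at a=5 m (b=L-a=5):
  θ_2 = Pa²(L-x)(2bL-(3b+a)(L-x))/(2L³EI)  [x>a] = (-6)·5²·(10-6)·(2·5·10-(3·5+5)·(10-6))/(2·10³·10000) = -3/5000 rad
Superposition: θ = Σ θ_i = -7/5000 rad ≈ -0.001400 rad

θ(6) = -7/5000 rad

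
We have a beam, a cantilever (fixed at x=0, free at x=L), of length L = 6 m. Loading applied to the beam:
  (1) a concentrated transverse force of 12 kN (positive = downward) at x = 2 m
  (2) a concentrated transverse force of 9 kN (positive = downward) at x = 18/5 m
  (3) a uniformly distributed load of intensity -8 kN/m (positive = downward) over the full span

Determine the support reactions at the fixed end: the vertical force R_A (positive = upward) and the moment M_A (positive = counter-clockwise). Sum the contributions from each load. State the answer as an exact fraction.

R_A = -27 kN, M_A = -438/5 kN·m

Load 1 — point force P=12 kN at a=2 m (b=L-a=4):
  R_A = P = 12 kN
  M_A = Pa = 12·2 = 24 kN·m
Load 2 — point force P=9 kN at a=18/5 m (b=L-a=12/5):
  R_A = P = 9 kN
  M_A = Pa = 9·(18/5) = 162/5 kN·m
Load 3 — uniform load w=-8 kN/m over full span:
  R_A = wL = (-8)·6 = -48 kN
  M_A = wL²/2 = (-8)·6²/2 = -144 kN·m
Superposition: R_A = -27 kN, M_A = -438/5 kN·m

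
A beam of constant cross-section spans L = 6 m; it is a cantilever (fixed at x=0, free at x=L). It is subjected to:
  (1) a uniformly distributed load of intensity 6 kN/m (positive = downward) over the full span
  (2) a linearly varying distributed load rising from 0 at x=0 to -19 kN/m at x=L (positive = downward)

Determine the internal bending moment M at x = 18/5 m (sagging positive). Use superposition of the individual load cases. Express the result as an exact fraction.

Load 1 — uniform load w=6 kN/m over full span:
  M_1 = -w(L-x)²/2 = -6·(6-(18/5))²/2 = -432/25 kN·m
Load 2 — triangular load w₀=-19 kN/m (0→w₀ over full span):
  M_2 = w₀Lx/2 - w₀L²/3 - w₀x³/(6L) = (-19)·6·(18/5)/2 - (-19)·6²/3 - (-19)·(18/5)³/(6·6) = 5928/125 kN·m
Superposition: M = Σ M_i = 3768/125 kN·m ≈ 30.144000 kN·m

M(18/5) = 3768/125 kN·m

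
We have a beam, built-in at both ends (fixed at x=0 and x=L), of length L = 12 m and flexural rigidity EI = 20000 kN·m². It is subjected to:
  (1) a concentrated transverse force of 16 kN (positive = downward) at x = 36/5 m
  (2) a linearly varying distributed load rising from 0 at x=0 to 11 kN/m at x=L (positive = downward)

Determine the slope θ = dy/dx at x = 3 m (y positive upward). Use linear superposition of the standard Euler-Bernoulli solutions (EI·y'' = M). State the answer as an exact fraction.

θ(3) = -409383/80000000 rad

Load 1 — point force P=16 kN at a=36/5 m (b=L-a=24/5):
  θ_1 = -Pb²x(2aL-(3a+b)x)/(2L³EI)  [x≤a] = -16·(24/5)²·3·(2·(36/5)·12-(3·(36/5)+(24/5))·3)/(2·12³·20000) = -117/78125 rad
Load 2 — triangular load w₀=11 kN/m (0→w₀ over full span):
  θ_2 = -w₀(2x(L-x)(L-2x)(x+2L)+x²(L-x)²)/(120LEI) = -11·(2·3·(12-3)·(12-2·3)·(3+2·12)+3²·(12-3)²)/(120·12·20000) = -11583/3200000 rad
Superposition: θ = Σ θ_i = -409383/80000000 rad ≈ -0.005117 rad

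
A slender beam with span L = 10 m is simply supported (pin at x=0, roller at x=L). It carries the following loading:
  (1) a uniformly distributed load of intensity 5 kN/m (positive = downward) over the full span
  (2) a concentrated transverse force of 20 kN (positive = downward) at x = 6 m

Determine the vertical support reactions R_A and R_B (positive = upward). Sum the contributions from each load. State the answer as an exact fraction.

Load 1 — uniform load w=5 kN/m over full span:
  R_A = wL/2 = 5·10/2 = 25 kN
  R_B = wL/2 = 5·10/2 = 25 kN
Load 2 — point force P=20 kN at a=6 m (b=L-a=4):
  R_A = Pb/L = 20·4/10 = 8 kN
  R_B = Pa/L = 20·6/10 = 12 kN
Superposition: R_A = 33 kN, R_B = 37 kN

R_A = 33 kN, R_B = 37 kN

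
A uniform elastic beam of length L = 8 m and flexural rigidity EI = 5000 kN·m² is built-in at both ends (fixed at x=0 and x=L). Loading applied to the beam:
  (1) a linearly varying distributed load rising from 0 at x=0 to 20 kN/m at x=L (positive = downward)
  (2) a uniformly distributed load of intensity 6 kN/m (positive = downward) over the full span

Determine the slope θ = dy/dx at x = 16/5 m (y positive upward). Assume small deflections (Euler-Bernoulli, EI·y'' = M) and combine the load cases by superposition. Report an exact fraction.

θ(16/5) = -576/78125 rad

Load 1 — triangular load w₀=20 kN/m (0→w₀ over full span):
  θ_1 = -w₀(2x(L-x)(L-2x)(x+2L)+x²(L-x)²)/(120LEI) = -20·(2·(16/5)·(8-(16/5))·(8-2·(16/5))·((16/5)+2·8)+(16/5)²·(8-(16/5))²)/(120·8·5000) = -384/78125 rad
Load 2 — uniform load w=6 kN/m over full span:
  θ_2 = -wx(L-x)(L-2x)/(12EI) = -6·(16/5)·(8-(16/5))·(8-2·(16/5))/(12·5000) = -192/78125 rad
Superposition: θ = Σ θ_i = -576/78125 rad ≈ -0.007373 rad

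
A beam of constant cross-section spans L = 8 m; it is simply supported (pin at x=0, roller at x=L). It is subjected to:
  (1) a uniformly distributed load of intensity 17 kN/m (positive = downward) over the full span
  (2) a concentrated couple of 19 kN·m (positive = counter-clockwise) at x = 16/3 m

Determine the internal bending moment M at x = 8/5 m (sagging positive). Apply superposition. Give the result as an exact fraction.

Load 1 — uniform load w=17 kN/m over full span:
  M_1 = wx(L-x)/2 = 17·(8/5)·(8-(8/5))/2 = 2176/25 kN·m
Load 2 — applied couple M₀=19 kN·m at a=16/3 m (b=L-a=8/3):
  M_2 = M₀x/L  [x≤a] = 19·(8/5)/8 = 19/5 kN·m
Superposition: M = Σ M_i = 2271/25 kN·m ≈ 90.840000 kN·m

M(8/5) = 2271/25 kN·m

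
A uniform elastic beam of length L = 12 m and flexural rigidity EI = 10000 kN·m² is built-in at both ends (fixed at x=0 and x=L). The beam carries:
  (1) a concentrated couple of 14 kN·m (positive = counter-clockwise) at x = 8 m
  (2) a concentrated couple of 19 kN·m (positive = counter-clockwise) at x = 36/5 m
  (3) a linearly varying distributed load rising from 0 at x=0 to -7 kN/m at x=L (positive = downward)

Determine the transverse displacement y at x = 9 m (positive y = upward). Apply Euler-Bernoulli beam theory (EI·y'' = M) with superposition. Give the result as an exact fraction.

Load 1 — applied couple M₀=14 kN·m at a=8 m (b=L-a=4):
  y_1 = (R_Ax³/6 - M_Ax²/2 - M₀(x-a)²/2)/EI  [x>a] with R_A=14/9, M_A=14/3 = ((14/9)·9³/6 - (14/3)·9²/2 - 14·(9-8)²/2)/10000 = -7/10000 m
Load 2 — applied couple M₀=19 kN·m at a=36/5 m (b=L-a=24/5):
  y_2 = (R_Ax³/6 - M_Ax²/2 - M₀(x-a)²/2)/EI  [x>a] with R_A=57/25, M_A=152/25 = ((57/25)·9³/6 - (152/25)·9²/2 - 19·(9-(36/5))²/2)/10000 = 0 m
Load 3 — triangular load w₀=-7 kN/m (0→w₀ over full span):
  y_3 = -w₀x²(L-x)²(x+2L)/(120LEI) = -(-7)·9²·(12-9)²·(9+2·12)/(120·12·10000) = 18711/1600000 m
Superposition: y = Σ y_i = 17591/1600000 m ≈ 0.010994 m

y(9) = 17591/1600000 m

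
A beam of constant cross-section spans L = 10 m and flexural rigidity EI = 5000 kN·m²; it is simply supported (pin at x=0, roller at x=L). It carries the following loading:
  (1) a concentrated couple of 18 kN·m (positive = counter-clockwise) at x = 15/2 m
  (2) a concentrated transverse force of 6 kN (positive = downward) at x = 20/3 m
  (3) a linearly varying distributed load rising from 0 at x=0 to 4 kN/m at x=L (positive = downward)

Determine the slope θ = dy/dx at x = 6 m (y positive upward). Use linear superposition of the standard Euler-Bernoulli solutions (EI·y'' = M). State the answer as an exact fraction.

Load 1 — applied couple M₀=18 kN·m at a=15/2 m (b=L-a=5/2):
  θ_1 = (M₀x²/(2L)+C₁)/EI  [x≤a] with C₁=M₀(3b²-L²)/(6L)=-195/8 = (18·6²/(2·10)+(-195/8))/5000 = 321/200000 rad
Load 2 — point force P=6 kN at a=20/3 m (b=L-a=10/3):
  θ_2 = -Pb(L²-b²-3x²)/(6LEI)  [x≤a] = -6·(10/3)·(10²-(10/3)²-3·6²)/(6·10·5000) = 43/33750 rad
Load 3 — triangular load w₀=4 kN/m (0→w₀ over full span):
  θ_3 = -w₀(7L⁴-30L²x²+15x⁴)/(360LEI) = -4·(7·10⁴-30·10²·6²+15·6⁴)/(360·10·5000) = 116/28125 rad
Superposition: θ = Σ θ_i = 37819/5400000 rad ≈ 0.007004 rad

θ(6) = 37819/5400000 rad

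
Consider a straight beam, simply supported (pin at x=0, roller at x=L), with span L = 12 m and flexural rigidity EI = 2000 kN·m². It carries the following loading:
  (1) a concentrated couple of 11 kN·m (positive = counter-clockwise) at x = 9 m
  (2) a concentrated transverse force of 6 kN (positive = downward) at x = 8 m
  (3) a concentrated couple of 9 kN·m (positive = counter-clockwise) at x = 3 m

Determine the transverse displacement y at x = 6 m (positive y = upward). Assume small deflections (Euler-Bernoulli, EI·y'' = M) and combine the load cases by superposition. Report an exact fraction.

Load 1 — applied couple M₀=11 kN·m at a=9 m (b=L-a=3):
  y_1 = (M₀x³/(6L)+C₁x)/EI  [x≤a] with C₁=M₀(3b²-L²)/(6L)=-143/8 = (11·6³/(6·12)+(-143/8)·6)/2000 = -297/8000 m
Load 2 — point force P=6 kN at a=8 m (b=L-a=4):
  y_2 = -Pbx(L²-b²-x²)/(6LEI)  [x≤a] = -6·4·6·(12²-4²-6²)/(6·12·2000) = -23/250 m
Load 3 — applied couple M₀=9 kN·m at a=3 m (b=L-a=9):
  y_3 = (M₀x³/(6L)-M₀(x-a)²/2+C₁x)/EI  [x>a] with C₁=M₀(3b²-L²)/(6L)=99/8 = (9·6³/(6·12)-9·(6-3)²/2+(99/8)·6)/2000 = 243/8000 m
Superposition: y = Σ y_i = -79/800 m ≈ -0.098750 m

y(6) = -79/800 m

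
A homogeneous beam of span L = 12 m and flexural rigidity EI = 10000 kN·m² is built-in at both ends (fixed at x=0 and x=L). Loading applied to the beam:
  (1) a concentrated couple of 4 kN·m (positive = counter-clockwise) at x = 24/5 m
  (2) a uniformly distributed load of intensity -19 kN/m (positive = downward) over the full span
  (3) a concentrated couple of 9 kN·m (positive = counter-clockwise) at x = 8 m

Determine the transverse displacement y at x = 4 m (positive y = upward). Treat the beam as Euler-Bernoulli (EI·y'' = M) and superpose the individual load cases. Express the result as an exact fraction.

Load 1 — applied couple M₀=4 kN·m at a=24/5 m (b=L-a=36/5):
  y_1 = (R_Ax³/6 - M_Ax²/2)/EI  [x≤a] with R_A=12/25, M_A=12/25 = ((12/25)·4³/6 - (12/25)·4²/2)/10000 = 2/15625 m
Load 2 — uniform load w=-19 kN/m over full span:
  y_2 = -wx²(L-x)²/(24EI) = -(-19)·4²·(12-4)²/(24·10000) = 152/1875 m
Load 3 — applied couple M₀=9 kN·m at a=8 m (b=L-a=4):
  y_3 = (R_Ax³/6 - M_Ax²/2)/EI  [x≤a] with R_A=1, M_A=3 = (1·4³/6 - 3·4²/2)/10000 = -1/750 m
Superposition: y = Σ y_i = 7487/93750 m ≈ 0.079861 m

y(4) = 7487/93750 m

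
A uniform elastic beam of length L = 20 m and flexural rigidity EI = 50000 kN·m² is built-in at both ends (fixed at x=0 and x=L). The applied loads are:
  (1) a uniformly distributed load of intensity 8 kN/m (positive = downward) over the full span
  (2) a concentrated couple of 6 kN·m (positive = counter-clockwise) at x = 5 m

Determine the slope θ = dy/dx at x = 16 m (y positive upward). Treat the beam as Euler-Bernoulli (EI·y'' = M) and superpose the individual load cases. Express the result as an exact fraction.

θ(16) = 317/31250 rad

Load 1 — uniform load w=8 kN/m over full span:
  θ_1 = -wx(L-x)(L-2x)/(12EI) = -8·16·(20-16)·(20-2·16)/(12·50000) = 32/3125 rad
Load 2 — applied couple M₀=6 kN·m at a=5 m (b=L-a=15):
  θ_2 = (R_Ax²/2 - M_Ax - M₀(x-a))/EI  [x>a] with R_A=27/80, M_A=-9/8 = ((27/80)·16²/2 - (-9/8)·16 - 6·(16-5))/50000 = -3/31250 rad
Superposition: θ = Σ θ_i = 317/31250 rad ≈ 0.010144 rad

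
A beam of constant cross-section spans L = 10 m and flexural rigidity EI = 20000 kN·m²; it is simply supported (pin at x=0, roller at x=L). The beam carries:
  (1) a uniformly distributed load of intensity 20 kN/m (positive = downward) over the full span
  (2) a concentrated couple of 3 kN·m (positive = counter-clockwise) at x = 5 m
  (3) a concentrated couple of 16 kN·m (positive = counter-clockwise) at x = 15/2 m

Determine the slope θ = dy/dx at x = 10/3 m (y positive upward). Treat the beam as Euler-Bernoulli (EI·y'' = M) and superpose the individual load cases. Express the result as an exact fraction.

Load 1 — uniform load w=20 kN/m over full span:
  θ_1 = -w(L³-6Lx²+4x³)/(24EI) = -20·(10³-6·10·(10/3)²+4·(10/3)³)/(24·20000) = -13/648 rad
Load 2 — applied couple M₀=3 kN·m at a=5 m (b=L-a=5):
  θ_2 = (M₀x²/(2L)+C₁)/EI  [x≤a] with C₁=M₀(3b²-L²)/(6L)=-5/4 = (3·(10/3)²/(2·10)+(-5/4))/20000 = 1/48000 rad
Load 3 — applied couple M₀=16 kN·m at a=15/2 m (b=L-a=5/2):
  θ_3 = (M₀x²/(2L)+C₁)/EI  [x≤a] with C₁=M₀(3b²-L²)/(6L)=-65/3 = (16·(10/3)²/(2·10)+(-65/3))/20000 = -23/36000 rad
Superposition: θ = Σ θ_i = -26801/1296000 rad ≈ -0.020680 rad

θ(10/3) = -26801/1296000 rad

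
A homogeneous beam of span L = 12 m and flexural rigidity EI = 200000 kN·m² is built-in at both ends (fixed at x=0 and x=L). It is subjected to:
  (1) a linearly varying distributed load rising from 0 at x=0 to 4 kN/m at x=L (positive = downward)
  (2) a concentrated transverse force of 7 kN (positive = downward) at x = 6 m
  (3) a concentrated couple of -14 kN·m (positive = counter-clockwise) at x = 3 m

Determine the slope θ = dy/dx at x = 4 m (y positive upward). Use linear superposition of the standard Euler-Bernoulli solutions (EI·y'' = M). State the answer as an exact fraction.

Load 1 — triangular load w₀=4 kN/m (0→w₀ over full span):
  θ_1 = -w₀(2x(L-x)(L-2x)(x+2L)+x²(L-x)²)/(120LEI) = -4·(2·4·(12-4)·(12-2·4)·(4+2·12)+4²·(12-4)²)/(120·12·200000) = -16/140625 rad
Load 2 — point force P=7 kN at a=6 m (b=L-a=6):
  θ_2 = -Pb²x(2aL-(3a+b)x)/(2L³EI)  [x≤a] = -7·6²·4·(2·6·12-(3·6+6)·4)/(2·12³·200000) = -7/100000 rad
Load 3 — applied couple M₀=-14 kN·m at a=3 m (b=L-a=9):
  θ_3 = (R_Ax²/2 - M_Ax - M₀(x-a))/EI  [x>a] with R_A=-21/16, M_A=21/8 = ((-21/16)·4²/2 - (21/8)·4 - (-14)·(4-3))/200000 = -7/200000 rad
Superposition: θ = Σ θ_i = -1969/9000000 rad ≈ -0.000219 rad

θ(4) = -1969/9000000 rad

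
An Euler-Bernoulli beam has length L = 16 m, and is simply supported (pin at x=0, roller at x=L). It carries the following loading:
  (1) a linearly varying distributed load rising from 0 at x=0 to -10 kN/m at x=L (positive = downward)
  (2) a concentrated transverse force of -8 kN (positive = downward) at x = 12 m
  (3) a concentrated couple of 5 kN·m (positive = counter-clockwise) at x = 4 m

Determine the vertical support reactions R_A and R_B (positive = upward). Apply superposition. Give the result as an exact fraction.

R_A = -1361/48 kN, R_B = -2863/48 kN

Load 1 — triangular load w₀=-10 kN/m (0→w₀ over full span):
  R_A = w₀L/6 = (-10)·16/6 = -80/3 kN
  R_B = w₀L/3 = (-10)·16/3 = -160/3 kN
Load 2 — point force P=-8 kN at a=12 m (b=L-a=4):
  R_A = Pb/L = (-8)·4/16 = -2 kN
  R_B = Pa/L = (-8)·12/16 = -6 kN
Load 3 — applied couple M₀=5 kN·m at a=4 m (b=L-a=12):
  R_A = M₀/L = 5/16 kN
  R_B = -M₀/L = -5/16 kN
Superposition: R_A = -1361/48 kN, R_B = -2863/48 kN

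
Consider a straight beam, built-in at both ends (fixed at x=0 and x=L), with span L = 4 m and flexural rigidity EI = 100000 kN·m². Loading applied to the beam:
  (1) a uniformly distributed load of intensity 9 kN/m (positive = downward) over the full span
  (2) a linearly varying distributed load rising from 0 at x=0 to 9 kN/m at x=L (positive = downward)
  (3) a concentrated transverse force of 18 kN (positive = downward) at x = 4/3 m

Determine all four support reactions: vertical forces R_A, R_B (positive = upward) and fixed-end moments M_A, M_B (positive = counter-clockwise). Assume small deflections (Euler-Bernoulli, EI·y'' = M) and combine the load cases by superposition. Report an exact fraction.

R_A = 551/15 kN, M_A = 412/15 kN·m, R_B = 529/15 kN, M_B = -368/15 kN·m

Load 1 — uniform load w=9 kN/m over full span:
  R_A = wL/2 = 9·4/2 = 18 kN
  M_A = wL²/12 = 9·4²/12 = 12 kN·m
  R_B = wL/2 = 9·4/2 = 18 kN
  M_B = -wL²/12 = -9·4²/12 = -12 kN·m
Load 2 — triangular load w₀=9 kN/m (0→w₀ over full span):
  R_A = 3w₀L/20 = 3·9·4/20 = 27/5 kN
  M_A = w₀L²/30 = 9·4²/30 = 24/5 kN·m
  R_B = 7w₀L/20 = 7·9·4/20 = 63/5 kN
  M_B = -w₀L²/20 = -9·4²/20 = -36/5 kN·m
Load 3 — point force P=18 kN at a=4/3 m (b=L-a=8/3):
  R_A = Pb²(3a+b)/L³ = 18·(8/3)²·(3·(4/3)+(8/3))/4³ = 40/3 kN
  M_A = Pab²/L² = 18·(4/3)·(8/3)²/4² = 32/3 kN·m
  R_B = Pa²(a+3b)/L³ = 18·(4/3)²·((4/3)+3·(8/3))/4³ = 14/3 kN
  M_B = -Pa²b/L² = -18·(4/3)²·(8/3)/4² = -16/3 kN·m
Superposition: R_A = 551/15 kN, M_A = 412/15 kN·m, R_B = 529/15 kN, M_B = -368/15 kN·m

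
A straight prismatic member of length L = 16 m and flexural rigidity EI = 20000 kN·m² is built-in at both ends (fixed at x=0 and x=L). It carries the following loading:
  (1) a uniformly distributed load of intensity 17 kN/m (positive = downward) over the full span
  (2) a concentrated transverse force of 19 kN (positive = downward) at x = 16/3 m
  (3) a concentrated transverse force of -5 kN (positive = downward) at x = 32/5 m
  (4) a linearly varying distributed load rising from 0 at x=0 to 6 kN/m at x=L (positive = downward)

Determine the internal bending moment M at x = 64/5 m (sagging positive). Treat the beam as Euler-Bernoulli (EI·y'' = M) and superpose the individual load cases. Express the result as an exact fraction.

M(64/5) = -19312/1125 kN·m

Load 1 — uniform load w=17 kN/m over full span:
  M_1 = wLx/2 - wL²/12 - wx²/2 = 17·16·(64/5)/2 - 17·16²/12 - 17·(64/5)²/2 = -1088/75 kN·m
Load 2 — point force P=19 kN at a=16/3 m (b=L-a=32/3):
  M_2 = Pa²(a+3b)(L-x)/L³ - Pa²b/L²  [x>a] = 19·(16/3)²·((16/3)+3·(32/3))·(16-(64/5))/16³ - 19·(16/3)²·(32/3)/16² = -304/45 kN·m
Load 3 — point force P=-5 kN at a=32/5 m (b=L-a=48/5):
  M_3 = Pa²(a+3b)(L-x)/L³ - Pa²b/L²  [x>a] = (-5)·(32/5)²·((32/5)+3·(48/5))·(16-(64/5))/16³ - (-5)·(32/5)²·(48/5)/16² = 256/125 kN·m
Load 4 — triangular load w₀=6 kN/m (0→w₀ over full span):
  M_4 = 3w₀Lx/20 - w₀L²/30 - w₀x³/(6L) = 3·6·16·(64/5)/20 - 6·16²/30 - 6·(64/5)³/(6·16) = 256/125 kN·m
Superposition: M = Σ M_i = -19312/1125 kN·m ≈ -17.166222 kN·m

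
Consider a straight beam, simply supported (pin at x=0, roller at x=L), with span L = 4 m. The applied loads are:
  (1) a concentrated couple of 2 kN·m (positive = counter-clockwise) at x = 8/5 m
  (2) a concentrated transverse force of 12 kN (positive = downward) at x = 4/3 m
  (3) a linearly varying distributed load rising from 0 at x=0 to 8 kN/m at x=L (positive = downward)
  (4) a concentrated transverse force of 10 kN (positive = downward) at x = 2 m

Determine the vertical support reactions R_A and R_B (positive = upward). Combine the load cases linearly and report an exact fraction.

R_A = 113/6 kN, R_B = 115/6 kN

Load 1 — applied couple M₀=2 kN·m at a=8/5 m (b=L-a=12/5):
  R_A = M₀/L = 2/4 = 1/2 kN
  R_B = -M₀/L = -2/4 = -1/2 kN
Load 2 — point force P=12 kN at a=4/3 m (b=L-a=8/3):
  R_A = Pb/L = 12·(8/3)/4 = 8 kN
  R_B = Pa/L = 12·(4/3)/4 = 4 kN
Load 3 — triangular load w₀=8 kN/m (0→w₀ over full span):
  R_A = w₀L/6 = 8·4/6 = 16/3 kN
  R_B = w₀L/3 = 8·4/3 = 32/3 kN
Load 4 — point force P=10 kN at a=2 m (b=L-a=2):
  R_A = Pb/L = 10·2/4 = 5 kN
  R_B = Pa/L = 10·2/4 = 5 kN
Superposition: R_A = 113/6 kN, R_B = 115/6 kN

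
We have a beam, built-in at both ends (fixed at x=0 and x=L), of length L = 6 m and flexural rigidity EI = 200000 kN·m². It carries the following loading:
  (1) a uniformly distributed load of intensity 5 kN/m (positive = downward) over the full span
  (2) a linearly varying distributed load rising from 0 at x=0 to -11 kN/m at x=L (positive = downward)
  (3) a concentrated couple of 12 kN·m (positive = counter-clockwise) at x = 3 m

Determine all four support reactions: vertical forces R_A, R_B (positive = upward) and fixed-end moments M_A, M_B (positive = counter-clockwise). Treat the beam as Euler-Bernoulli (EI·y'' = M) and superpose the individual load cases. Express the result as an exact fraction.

R_A = 81/10 kN, M_A = 24/5 kN·m, R_B = -111/10 kN, M_B = 39/5 kN·m

Load 1 — uniform load w=5 kN/m over full span:
  R_A = wL/2 = 5·6/2 = 15 kN
  M_A = wL²/12 = 5·6²/12 = 15 kN·m
  R_B = wL/2 = 5·6/2 = 15 kN
  M_B = -wL²/12 = -5·6²/12 = -15 kN·m
Load 2 — triangular load w₀=-11 kN/m (0→w₀ over full span):
  R_A = 3w₀L/20 = 3·(-11)·6/20 = -99/10 kN
  M_A = w₀L²/30 = (-11)·6²/30 = -66/5 kN·m
  R_B = 7w₀L/20 = 7·(-11)·6/20 = -231/10 kN
  M_B = -w₀L²/20 = -(-11)·6²/20 = 99/5 kN·m
Load 3 — applied couple M₀=12 kN·m at a=3 m (b=L-a=3):
  R_A = 6M₀ab/L³ = 6·12·3·3/6³ = 3 kN
  M_A = M₀b(2a-b)/L² = 12·3·(2·3-3)/6² = 3 kN·m
  R_B = -6M₀ab/L³ = -6·12·3·3/6³ = -3 kN
  M_B = M₀a(2b-a)/L² = 12·3·(2·3-3)/6² = 3 kN·m
Superposition: R_A = 81/10 kN, M_A = 24/5 kN·m, R_B = -111/10 kN, M_B = 39/5 kN·m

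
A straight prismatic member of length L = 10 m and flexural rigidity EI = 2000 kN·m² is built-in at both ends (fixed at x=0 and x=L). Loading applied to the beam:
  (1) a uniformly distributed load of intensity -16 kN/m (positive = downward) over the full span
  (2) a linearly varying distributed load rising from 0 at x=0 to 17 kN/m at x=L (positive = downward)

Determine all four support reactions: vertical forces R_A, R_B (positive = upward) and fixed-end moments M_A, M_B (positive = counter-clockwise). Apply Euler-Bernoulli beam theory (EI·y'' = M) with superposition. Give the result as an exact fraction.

Load 1 — uniform load w=-16 kN/m over full span:
  R_A = wL/2 = (-16)·10/2 = -80 kN
  M_A = wL²/12 = (-16)·10²/12 = -400/3 kN·m
  R_B = wL/2 = (-16)·10/2 = -80 kN
  M_B = -wL²/12 = -(-16)·10²/12 = 400/3 kN·m
Load 2 — triangular load w₀=17 kN/m (0→w₀ over full span):
  R_A = 3w₀L/20 = 3·17·10/20 = 51/2 kN
  M_A = w₀L²/30 = 17·10²/30 = 170/3 kN·m
  R_B = 7w₀L/20 = 7·17·10/20 = 119/2 kN
  M_B = -w₀L²/20 = -17·10²/20 = -85 kN·m
Superposition: R_A = -109/2 kN, M_A = -230/3 kN·m, R_B = -41/2 kN, M_B = 145/3 kN·m

R_A = -109/2 kN, M_A = -230/3 kN·m, R_B = -41/2 kN, M_B = 145/3 kN·m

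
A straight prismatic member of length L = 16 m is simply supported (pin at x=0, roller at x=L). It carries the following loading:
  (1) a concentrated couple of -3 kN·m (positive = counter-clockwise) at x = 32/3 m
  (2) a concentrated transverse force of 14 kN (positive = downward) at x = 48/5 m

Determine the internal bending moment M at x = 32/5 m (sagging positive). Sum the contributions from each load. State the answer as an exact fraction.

Load 1 — applied couple M₀=-3 kN·m at a=32/3 m (b=L-a=16/3):
  M_1 = M₀x/L  [x≤a] = (-3)·(32/5)/16 = -6/5 kN·m
Load 2 — point force P=14 kN at a=48/5 m (b=L-a=32/5):
  M_2 = Pbx/L  [x≤a] = 14·(32/5)·(32/5)/16 = 896/25 kN·m
Superposition: M = Σ M_i = 866/25 kN·m ≈ 34.640000 kN·m

M(32/5) = 866/25 kN·m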